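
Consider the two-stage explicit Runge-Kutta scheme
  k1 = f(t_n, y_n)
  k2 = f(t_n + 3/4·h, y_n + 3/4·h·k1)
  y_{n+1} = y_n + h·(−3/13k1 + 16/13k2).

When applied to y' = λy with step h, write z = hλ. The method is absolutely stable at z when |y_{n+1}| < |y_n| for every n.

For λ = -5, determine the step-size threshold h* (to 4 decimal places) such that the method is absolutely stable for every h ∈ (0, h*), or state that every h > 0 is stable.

(-1.0833,0); λ=-5 ⇒ h* = (13/12)/5 = 0.2167.

Set f=λy, z=hλ:
  k1=λy_n ⇒ h·k1=z·y_n;  k2=λ(1+3/4z)y_n ⇒ h·k2=z(1+3/4z)y_n
  y_{n+1}/y_n = 1 − 3/13z + 16/13z(1+3/4z) = 1 + z + 12/13z²
  Hence R(z) = 1 + z + 12/13z².

Find x<0 with |R(x)|<1.
x=-0.55: |R|=0.7292
R=1: x+12/13x²=0 ⇒ x=−13/12=-1.0833; min R=1−1/(4·12/13)=0.7292>−1
Confirm numerically:
  x=-0.903: |R|=0.84969 <1
  x=-0.847: |R|=0.81522 <1
  x=-0.788: |R|=0.78518 <1
  x=-0.557: |R|=0.72938 <1
  x=-1.667: |R|=1.89813 >1
  x=-1.498: |R|=1.57339 >1
Interval (-1.0833, 0).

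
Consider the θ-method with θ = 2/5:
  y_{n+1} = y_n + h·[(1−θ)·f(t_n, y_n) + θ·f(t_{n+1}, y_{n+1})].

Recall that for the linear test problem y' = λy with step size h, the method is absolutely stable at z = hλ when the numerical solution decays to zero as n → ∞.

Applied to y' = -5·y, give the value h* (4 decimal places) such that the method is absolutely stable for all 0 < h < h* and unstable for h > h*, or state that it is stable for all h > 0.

With y'=λy (z=hλ):
  y_{n+1} = y_n + z·[3/5·y_n + 2/5·y_{n+1}] ⇒ (1 − 2/5z)y_{n+1} = (1 + 3/5z)y_n
  R(z) = (1 + 3/5z)/(1 − 2/5z).

Need |R(x)|<1, x<0.
x=-1.04: |R|=0.2655
R=−1: 1+3/5x = −1+2/5x ⇒ -1/5x=2 ⇒ x=2/(-1/5)=-10.0000
Confirm numerically:
  x=-8.895: |R|=0.95151 <1
  x=-7.453: |R|=0.87205 <1
  x=-4.878: |R|=0.65289 <1
  x=-10.304: |R|=1.01187 >1
  x=-10.161: |R|=1.00636 >1
  x=-10.152: |R|=1.00601 >1
Stable set (-10.0000, 0).

(-10.0000,0); λ=-5 ⇒ h* = (10)/5 = 2.0000.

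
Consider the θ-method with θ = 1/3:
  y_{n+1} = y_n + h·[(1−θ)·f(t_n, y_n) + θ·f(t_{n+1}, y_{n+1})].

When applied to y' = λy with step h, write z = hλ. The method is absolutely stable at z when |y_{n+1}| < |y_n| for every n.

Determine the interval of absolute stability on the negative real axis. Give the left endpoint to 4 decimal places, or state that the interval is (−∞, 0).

(-6.0000, 0).

With y'=λy (z=hλ):
  y_{n+1} = y_n + z·[2/3·y_n + 1/3·y_{n+1}] ⇒ (1 − 1/3z)y_{n+1} = (1 + 2/3z)y_n
  ⇒ R(z) = (1 + 2/3z)/(1 − 1/3z).

Need |R(x)|<1, x<0.
x=-0.82: |R|=0.3560
R=−1: 1+2/3x = −1+1/3x ⇒ -1/3x=2 ⇒ x=2/(-1/3)=-6.0000
Confirm numerically:
  x=-4.501: |R|=0.80016 <1
  x=-3.289: |R|=0.56893 <1
  x=-2.755: |R|=0.43614 <1
  x=-6.276: |R|=1.02975 >1
  x=-6.257: |R|=1.02776 >1
  x=-6.185: |R|=1.02014 >1
Interval (-6.0000, 0).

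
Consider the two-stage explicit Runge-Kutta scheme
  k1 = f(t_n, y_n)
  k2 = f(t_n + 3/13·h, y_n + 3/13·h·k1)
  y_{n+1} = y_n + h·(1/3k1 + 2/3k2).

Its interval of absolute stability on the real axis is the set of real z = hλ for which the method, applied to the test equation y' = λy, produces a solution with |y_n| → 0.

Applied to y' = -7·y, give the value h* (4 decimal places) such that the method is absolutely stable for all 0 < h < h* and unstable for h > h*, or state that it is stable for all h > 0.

Test eqn y'=λy, z=hλ:
  k1=λy_n ⇒ h·k1=z·y_n;  k2=λ(1+3/13z)y_n ⇒ h·k2=z(1+3/13z)y_n
  y_{n+1}/y_n = 1 + 1/3z + 2/3z(1+3/13z) = 1 + z + 2/13z²
  so R(z) = 1 + z + 2/13z².

Need |R(x)|<1, x<0.
x=-1.41: |R|=0.1041
R=1: x+2/13x²=0 ⇒ x=−13/2=-6.5000; min R=1−1/(4·2/13)=-0.6250>−1
Confirm numerically:
  x=-5.317: |R|=0.03231 <1
  x=-4.760: |R|=0.27422 <1
  x=-3.348: |R|=0.62352 <1
  x=-7.061: |R|=1.60942 >1
  x=-7.030: |R|=1.57322 >1
  x=-6.697: |R|=1.20297 >1
So |R|<1 on (-6.5000, 0).

(-6.5000,0); λ=-7 ⇒ h* = (13/2)/7 = 0.9286.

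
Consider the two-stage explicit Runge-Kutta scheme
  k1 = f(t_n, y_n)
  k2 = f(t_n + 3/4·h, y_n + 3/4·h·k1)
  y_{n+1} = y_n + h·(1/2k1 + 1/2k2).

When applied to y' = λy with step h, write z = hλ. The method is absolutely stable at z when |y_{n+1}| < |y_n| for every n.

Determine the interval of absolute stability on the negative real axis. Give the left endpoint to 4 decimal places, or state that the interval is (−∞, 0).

Set f=λy, z=hλ:
  k1=λy_n ⇒ h·k1=z·y_n;  k2=λ(1+3/4z)y_n ⇒ h·k2=z(1+3/4z)y_n
  y_{n+1}/y_n = 1 + 1/2z + 1/2z(1+3/4z) = 1 + z + 3/8z²
  R(z) = 1 + z + 3/8z².

Boundary: |R(x)|=1, x<0.
x=-0.36: |R|=0.6886
R=1: x+3/8x²=0 ⇒ x=−8/3=-2.6667; min R=1−1/(4·3/8)=0.3333>−1
Confirm numerically:
  x=-2.449: |R|=0.80010 <1
  x=-1.752: |R|=0.39906 <1
  x=-1.543: |R|=0.34982 <1
  x=-3.184: |R|=1.61770 >1
  x=-2.949: |R|=1.31223 >1
  x=-2.752: |R|=1.08806 >1
So |R|<1 on (-2.6667, 0).

(-2.6667, 0).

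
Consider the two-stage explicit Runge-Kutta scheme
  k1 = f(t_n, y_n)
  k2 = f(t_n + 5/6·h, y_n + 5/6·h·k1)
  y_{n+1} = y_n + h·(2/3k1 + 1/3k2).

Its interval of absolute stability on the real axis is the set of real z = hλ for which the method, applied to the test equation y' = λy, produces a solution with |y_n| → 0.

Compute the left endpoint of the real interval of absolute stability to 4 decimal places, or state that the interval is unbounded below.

Set f=λy, z=hλ:
  k1=λy_n ⇒ h·k1=z·y_n;  k2=λ(1+5/6z)y_n ⇒ h·k2=z(1+5/6z)y_n
  y_{n+1}/y_n = 1 + 2/3z + 1/3z(1+5/6z) = 1 + z + 5/18z²
  ⇒ R(z) = 1 + z + 5/18z².

Need |R(x)|<1, x<0.
x=-1.55: |R|=0.1174
R=1: x+5/18x²=0 ⇒ x=−18/5=-3.6000; min R=1−1/(4·5/18)=0.1000>−1
Confirm numerically:
  x=-3.010: |R|=0.50669 <1
  x=-1.761: |R|=0.10042 <1
  x=-1.627: |R|=0.10831 <1
  x=-3.849: |R|=1.26622 >1
  x=-3.847: |R|=1.26395 >1
  x=-3.751: |R|=1.15733 >1
Stable set (-3.6000, 0).

left endpoint -3.6000.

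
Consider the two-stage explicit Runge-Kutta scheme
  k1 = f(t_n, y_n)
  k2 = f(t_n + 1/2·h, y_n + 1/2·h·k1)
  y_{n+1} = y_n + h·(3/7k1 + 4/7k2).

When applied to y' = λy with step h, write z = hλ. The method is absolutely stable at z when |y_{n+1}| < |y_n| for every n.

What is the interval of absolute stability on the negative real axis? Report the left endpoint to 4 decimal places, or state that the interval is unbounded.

With y'=λy (z=hλ):
  k1=λy_n ⇒ h·k1=z·y_n;  k2=λ(1+1/2z)y_n ⇒ h·k2=z(1+1/2z)y_n
  y_{n+1}/y_n = 1 + 3/7z + 4/7z(1+1/2z) = 1 + z + 2/7z²
  Hence R(z) = 1 + z + 2/7z².

Solve |R(x)|<1 on ℝ⁻.
x=-1.79: |R|=0.1255
R=1: x+2/7x²=0 ⇒ x=−7/2=-3.5000; min R=1−1/(4·2/7)=0.1250>−1
Confirm numerically:
  x=-3.445: |R|=0.94586 <1
  x=-2.590: |R|=0.32660 <1
  x=-1.566: |R|=0.13467 <1
  x=-3.729: |R|=1.24398 >1
  x=-3.609: |R|=1.11239 >1
  x=-3.548: |R|=1.04866 >1
Stable set (-3.5000, 0).

z∈(-3.5000,0).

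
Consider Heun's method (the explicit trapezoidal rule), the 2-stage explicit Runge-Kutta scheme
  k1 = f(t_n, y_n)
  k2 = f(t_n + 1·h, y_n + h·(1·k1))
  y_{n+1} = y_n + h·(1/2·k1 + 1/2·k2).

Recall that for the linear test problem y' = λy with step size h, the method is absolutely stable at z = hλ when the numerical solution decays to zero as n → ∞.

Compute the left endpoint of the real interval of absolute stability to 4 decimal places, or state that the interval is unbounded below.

z* = -2.0000.

With y'=λy (z=hλ):
  order 2, 2-stage ⇒ R(z)=1+z+z^2/2
  (e.g. R(-0.91)=0.50405, |R|=0.50405)

Boundary: |R(x)|=1, x<0.
x=-0.91: |R|=0.5041
|R(-2)|=1.0000 |R(-1.95)|=0.9512 |R(-1.69)|=0.7380
Bisect:
  x_lo=-2.6299 |R|=1.8283  x_hi=-0.2345 |R|=0.7930
  mid=-1.43223 |R|=0.59341 →hi
  mid=-2.03107 |R|=1.03155 →lo
  mid=-1.73165 |R|=0.76766 →hi
  mid=-1.88136 |R|=0.88840 →hi
  mid=-1.95622 |R|=0.95718 →hi
  mid=-1.99364 |R|=0.99366 →hi
  mid=-2.01236 |R|=1.01243 →lo
  ...
  [-2.00008,-1.99993] ⇒ x*=-2.0000
Interval (-2.0000, 0).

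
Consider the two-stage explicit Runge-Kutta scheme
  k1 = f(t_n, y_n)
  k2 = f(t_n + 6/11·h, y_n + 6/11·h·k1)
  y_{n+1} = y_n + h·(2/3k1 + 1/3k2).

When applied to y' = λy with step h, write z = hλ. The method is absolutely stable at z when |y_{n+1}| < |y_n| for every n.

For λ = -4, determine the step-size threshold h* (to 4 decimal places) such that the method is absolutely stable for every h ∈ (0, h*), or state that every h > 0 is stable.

Set f=λy, z=hλ:
  k1=λy_n ⇒ h·k1=z·y_n;  k2=λ(1+6/11z)y_n ⇒ h·k2=z(1+6/11z)y_n
  y_{n+1}/y_n = 1 + 2/3z + 1/3z(1+6/11z) = 1 + z + 2/11z²
  R(z) = 1 + z + 2/11z².

Boundary: |R(x)|=1, x<0.
x=-0.62: |R|=0.4499
R=1: x+2/11x²=0 ⇒ x=−11/2=-5.5000; min R=1−1/(4·2/11)=-0.3750>−1
Confirm numerically:
  x=-4.847: |R|=0.42453 <1
  x=-2.959: |R|=0.36706 <1
  x=-2.293: |R|=0.33703 <1
  x=-6.028: |R|=1.57869 >1
  x=-5.820: |R|=1.33862 >1
So |R|<1 on (-5.5000, 0).

(-5.5000,0); λ=-4 ⇒ h* = (11/2)/4 = 1.3750.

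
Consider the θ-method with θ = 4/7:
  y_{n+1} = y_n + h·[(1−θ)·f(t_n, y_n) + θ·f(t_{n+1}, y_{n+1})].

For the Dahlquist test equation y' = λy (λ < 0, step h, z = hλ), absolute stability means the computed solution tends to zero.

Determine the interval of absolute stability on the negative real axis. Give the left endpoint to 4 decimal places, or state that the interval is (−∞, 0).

(−∞, 0) — no finite endpoint.

With y'=λy (z=hλ):
  y_{n+1} = y_n + z·[3/7·y_n + 4/7·y_{n+1}] ⇒ (1 − 4/7z)y_{n+1} = (1 + 3/7z)y_n
  ⇒ R(z) = (1 + 3/7z)/(1 − 4/7z).

Solve |R(x)|<1 on ℝ⁻.
x=-1.29: |R|=0.2574
x=-2: |R|=0.0667
x=-10: |R|=0.4894
x=-100: |R|=0.7199
θ=4/7≥1/2 ⇒ |1+3/7x|<|1−4/7x| ∀x<0 ⇒ interval (−∞,0).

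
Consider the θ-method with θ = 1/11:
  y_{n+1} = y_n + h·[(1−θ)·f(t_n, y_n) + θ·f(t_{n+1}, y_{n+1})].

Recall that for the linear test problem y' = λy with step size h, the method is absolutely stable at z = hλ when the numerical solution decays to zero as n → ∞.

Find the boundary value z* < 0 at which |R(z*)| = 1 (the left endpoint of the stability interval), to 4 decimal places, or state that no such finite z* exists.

z* = -2.4444.

Test eqn y'=λy, z=hλ:
  y_{n+1} = y_n + z·[10/11·y_n + 1/11·y_{n+1}] ⇒ (1 − 1/11z)y_{n+1} = (1 + 10/11z)y_n
  R(z) = (1 + 10/11z)/(1 − 1/11z).

Boundary: |R(x)|=1, x<0.
x=-0.89: |R|=0.1766
R=−1: 1+10/11x = −1+1/11x ⇒ -9/11x=2 ⇒ x=2/(-9/11)=-2.4444
Confirm numerically:
  x=-2.358: |R|=0.94176 <1
  x=-2.285: |R|=0.89198 <1
  x=-1.455: |R|=0.28503 <1
  x=-1.147: |R|=0.03869 <1
  x=-2.866: |R|=1.27362 >1
  x=-2.856: |R|=1.26732 >1
Interval (-2.4444, 0).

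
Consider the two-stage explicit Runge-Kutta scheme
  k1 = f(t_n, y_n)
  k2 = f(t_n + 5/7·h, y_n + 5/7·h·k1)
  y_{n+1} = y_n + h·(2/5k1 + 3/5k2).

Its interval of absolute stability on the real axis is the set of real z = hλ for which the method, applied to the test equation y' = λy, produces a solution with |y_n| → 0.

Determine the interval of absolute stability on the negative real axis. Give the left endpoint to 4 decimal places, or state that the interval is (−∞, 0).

With y'=λy (z=hλ):
  k1=λy_n ⇒ h·k1=z·y_n;  k2=λ(1+5/7z)y_n ⇒ h·k2=z(1+5/7z)y_n
  y_{n+1}/y_n = 1 + 2/5z + 3/5z(1+5/7z) = 1 + z + 3/7z²
  Hence R(z) = 1 + z + 3/7z².

Solve |R(x)|<1 on ℝ⁻.
x=-0.33: |R|=0.7167
R=1: x+3/7x²=0 ⇒ x=−7/3=-2.3333; min R=1−1/(4·3/7)=0.4167>−1
Confirm numerically:
  x=-2.200: |R|=0.87429 <1
  x=-1.584: |R|=0.49131 <1
  x=-1.410: |R|=0.44204 <1
  x=-2.545: |R|=1.23087 >1
  x=-2.385: |R|=1.05281 >1
  x=-2.376: |R|=1.04345 >1
Interval (-2.3333, 0).

z∈(-2.3333,0).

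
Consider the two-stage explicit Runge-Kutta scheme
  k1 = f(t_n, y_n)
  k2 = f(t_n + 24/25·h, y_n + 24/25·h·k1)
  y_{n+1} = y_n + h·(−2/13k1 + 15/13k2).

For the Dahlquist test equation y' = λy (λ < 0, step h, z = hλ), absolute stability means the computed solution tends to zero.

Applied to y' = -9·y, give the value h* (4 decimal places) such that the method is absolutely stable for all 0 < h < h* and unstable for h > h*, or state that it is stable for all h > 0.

(-0.9028,0); λ=-9 ⇒ h* = (65/72)/9 = 0.1003.

With y'=λy (z=hλ):
  k1=λy_n ⇒ h·k1=z·y_n;  k2=λ(1+24/25z)y_n ⇒ h·k2=z(1+24/25z)y_n
  y_{n+1}/y_n = 1 − 2/13z + 15/13z(1+24/25z) = 1 + z + 72/65z²
  R(z) = 1 + z + 72/65z².

Solve |R(x)|<1 on ℝ⁻.
x=-1.13: |R|=1.2844
R=1: x+72/65x²=0 ⇒ x=−65/72=-0.9028; min R=1−1/(4·72/65)=0.7743>−1
Confirm numerically:
  x=-0.760: |R|=0.87980 <1
  x=-0.729: |R|=0.85967 <1
  x=-0.642: |R|=0.81455 <1
  x=-1.369: |R|=1.70699 >1
  x=-1.242: |R|=1.46669 >1
  x=-1.061: |R|=1.18595 >1
Stable set (-0.9028, 0).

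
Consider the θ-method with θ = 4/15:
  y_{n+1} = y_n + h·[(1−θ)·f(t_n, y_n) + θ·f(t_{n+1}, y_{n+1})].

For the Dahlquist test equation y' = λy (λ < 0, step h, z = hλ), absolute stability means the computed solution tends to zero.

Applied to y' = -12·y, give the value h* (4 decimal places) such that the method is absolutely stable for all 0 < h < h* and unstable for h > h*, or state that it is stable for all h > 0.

(-4.2857,0); λ=-12 ⇒ h* = (30/7)/12 = 0.3571.

Test eqn y'=λy, z=hλ:
  y_{n+1} = y_n + z·[11/15·y_n + 4/15·y_{n+1}] ⇒ (1 − 4/15z)y_{n+1} = (1 + 11/15z)y_n
  Hence R(z) = (1 + 11/15z)/(1 − 4/15z).

Find x<0 with |R(x)|<1.
x=-0.82: |R|=0.3271
R=−1: 1+11/15x = −1+4/15x ⇒ -7/15x=2 ⇒ x=2/(-7/15)=-4.2857
Confirm numerically:
  x=-3.883: |R|=0.90767 <1
  x=-2.737: |R|=0.58220 <1
  x=-1.865: |R|=0.24555 <1
  x=-1.833: |R|=0.23119 <1
  x=-4.480: |R|=1.04131 >1
  x=-4.315: |R|=1.00635 >1
Interval (-4.2857, 0).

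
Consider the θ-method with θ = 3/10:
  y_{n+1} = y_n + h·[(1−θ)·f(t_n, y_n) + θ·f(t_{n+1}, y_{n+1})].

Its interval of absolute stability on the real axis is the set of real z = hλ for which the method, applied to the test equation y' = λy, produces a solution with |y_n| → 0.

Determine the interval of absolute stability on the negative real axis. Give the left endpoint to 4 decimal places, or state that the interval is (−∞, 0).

Test eqn y'=λy, z=hλ:
  y_{n+1} = y_n + z·[7/10·y_n + 3/10·y_{n+1}] ⇒ (1 − 3/10z)y_{n+1} = (1 + 7/10z)y_n
  so R(z) = (1 + 7/10z)/(1 − 3/10z).

Boundary: |R(x)|=1, x<0.
x=-1.74: |R|=0.1432
R=−1: 1+7/10x = −1+3/10x ⇒ -2/5x=2 ⇒ x=2/(-2/5)=-5.0000
Confirm numerically:
  x=-3.714: |R|=0.75669 <1
  x=-2.735: |R|=0.50233 <1
  x=-2.224: |R|=0.33397 <1
  x=-5.531: |R|=1.07987 >1
  x=-5.303: |R|=1.04678 >1
Interval (-5.0000, 0).

z∈(-5.0000,0).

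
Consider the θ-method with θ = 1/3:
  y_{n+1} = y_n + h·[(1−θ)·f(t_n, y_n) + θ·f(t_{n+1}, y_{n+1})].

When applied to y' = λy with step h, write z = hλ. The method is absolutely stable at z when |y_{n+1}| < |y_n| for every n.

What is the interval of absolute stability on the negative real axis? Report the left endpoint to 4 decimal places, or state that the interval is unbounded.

Test eqn y'=λy, z=hλ:
  y_{n+1} = y_n + z·[2/3·y_n + 1/3·y_{n+1}] ⇒ (1 − 1/3z)y_{n+1} = (1 + 2/3z)y_n
  R(z) = (1 + 2/3z)/(1 − 1/3z).

Find x<0 with |R(x)|<1.
x=-1.13: |R|=0.1792
R=−1: 1+2/3x = −1+1/3x ⇒ -1/3x=2 ⇒ x=2/(-1/3)=-6.0000
Confirm numerically:
  x=-4.113: |R|=0.73471 <1
  x=-3.334: |R|=0.57910 <1
  x=-2.459: |R|=0.35135 <1
  x=-6.545: |R|=1.05710 >1
  x=-6.393: |R|=1.04184 >1
  x=-6.301: |R|=1.03236 >1
Stable set (-6.0000, 0).

(-6.0000, 0).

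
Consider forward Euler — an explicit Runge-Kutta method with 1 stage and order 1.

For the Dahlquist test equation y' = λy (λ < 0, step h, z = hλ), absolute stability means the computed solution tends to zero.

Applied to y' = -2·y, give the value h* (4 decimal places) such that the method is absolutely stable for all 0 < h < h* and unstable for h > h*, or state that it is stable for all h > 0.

Test eqn y'=λy, z=hλ:
  order 1, 1-stage ⇒ R(z)=1+z
  (e.g. R(-1.74)=-0.74000, |R|=0.74000)

Solve |R(x)|<1 on ℝ⁻.
x=-1.74: |R|=0.7400
|R(-2.1)|=1.1000 |R(-1.58)|=0.5800 |R(-0.56)|=0.4400
Bisect:
  x_lo=-2.3000 |R|=1.3000  x_hi=-0.1279 |R|=0.8721
  mid=-1.21398 |R|=0.21398 →hi
  mid=-1.75701 |R|=0.75701 →hi
  mid=-2.02853 |R|=1.02853 →lo
  mid=-1.89277 |R|=0.89277 →hi
  mid=-1.96065 |R|=0.96065 →hi
  mid=-1.99459 |R|=0.99459 →hi
  mid=-2.01156 |R|=1.01156 →lo
  mid=-2.00307 |R|=1.00307 →lo
  mid=-1.99883 |R|=0.99883 →hi
  mid=-2.00095 |R|=1.00095 →lo
  ...
  [-2.00002,-1.99989] ⇒ x*=-2.0000
Interval (-2.0000, 0).

(-2.0000,0); λ=-2 ⇒ h* = 1.0000.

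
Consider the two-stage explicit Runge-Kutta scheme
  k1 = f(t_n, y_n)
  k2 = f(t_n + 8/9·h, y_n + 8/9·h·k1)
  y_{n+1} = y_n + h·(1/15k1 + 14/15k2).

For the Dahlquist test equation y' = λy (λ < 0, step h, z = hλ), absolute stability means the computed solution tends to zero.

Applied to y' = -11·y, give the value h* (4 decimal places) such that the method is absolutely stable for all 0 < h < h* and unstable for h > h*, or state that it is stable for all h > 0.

(-1.2054,0); λ=-11 ⇒ h* = (135/112)/11 = 0.1096.

On y'=λy, z=hλ:
  k1=λy_n ⇒ h·k1=z·y_n;  k2=λ(1+8/9z)y_n ⇒ h·k2=z(1+8/9z)y_n
  y_{n+1}/y_n = 1 + 1/15z + 14/15z(1+8/9z) = 1 + z + 112/135z²
  ⇒ R(z) = 1 + z + 112/135z².

Find x<0 with |R(x)|<1.
x=-1.68: |R|=1.6615
R=1: x+112/135x²=0 ⇒ x=−135/112=-1.2054; min R=1−1/(4·112/135)=0.6987>−1
Confirm numerically:
  x=-0.978: |R|=0.81553 <1
  x=-0.795: |R|=0.72935 <1
  x=-0.791: |R|=0.72808 <1
  x=-1.768: |R|=1.82528 >1
  x=-1.227: |R|=1.02203 >1
Stable set (-1.2054, 0).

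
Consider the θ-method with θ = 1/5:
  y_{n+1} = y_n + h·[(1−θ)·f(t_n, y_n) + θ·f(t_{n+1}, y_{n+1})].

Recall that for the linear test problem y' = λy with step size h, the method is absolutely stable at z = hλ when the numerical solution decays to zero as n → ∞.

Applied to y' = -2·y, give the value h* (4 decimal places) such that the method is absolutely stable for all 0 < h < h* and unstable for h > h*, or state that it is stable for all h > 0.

Set f=λy, z=hλ:
  y_{n+1} = y_n + z·[4/5·y_n + 1/5·y_{n+1}] ⇒ (1 − 1/5z)y_{n+1} = (1 + 4/5z)y_n
  Hence R(z) = (1 + 4/5z)/(1 − 1/5z).

Find x<0 with |R(x)|<1.
x=-1.61: |R|=0.2179
R=−1: 1+4/5x = −1+1/5x ⇒ -3/5x=2 ⇒ x=2/(-3/5)=-3.3333
Confirm numerically:
  x=-2.957: |R|=0.85811 <1
  x=-2.924: |R|=0.84503 <1
  x=-2.713: |R|=0.75872 <1
  x=-3.906: |R|=1.19290 >1
  x=-3.666: |R|=1.11516 >1
  x=-3.396: |R|=1.02239 >1
Interval (-3.3333, 0).

(-3.3333,0); λ=-2 ⇒ h* = (10/3)/2 = 1.6667.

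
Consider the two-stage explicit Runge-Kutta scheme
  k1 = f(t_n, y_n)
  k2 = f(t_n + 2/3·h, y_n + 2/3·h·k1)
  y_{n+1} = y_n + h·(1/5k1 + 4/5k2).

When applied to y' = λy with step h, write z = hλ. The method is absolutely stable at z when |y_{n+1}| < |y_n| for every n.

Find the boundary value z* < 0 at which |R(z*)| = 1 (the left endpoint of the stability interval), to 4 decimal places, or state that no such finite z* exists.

With y'=λy (z=hλ):
  k1=λy_n ⇒ h·k1=z·y_n;  k2=λ(1+2/3z)y_n ⇒ h·k2=z(1+2/3z)y_n
  y_{n+1}/y_n = 1 + 1/5z + 4/5z(1+2/3z) = 1 + z + 8/15z²
  Hence R(z) = 1 + z + 8/15z².

Solve |R(x)|<1 on ℝ⁻.
x=-0.49: |R|=0.6381
R=1: x+8/15x²=0 ⇒ x=−15/8=-1.8750; min R=1−1/(4·8/15)=0.5312>−1
Confirm numerically:
  x=-1.726: |R|=0.86284 <1
  x=-1.597: |R|=0.76322 <1
  x=-1.209: |R|=0.57056 <1
  x=-0.815: |R|=0.53925 <1
  x=-2.299: |R|=1.51988 >1
  x=-2.205: |R|=1.38808 >1
  x=-1.969: |R|=1.09871 >1
Stable set (-1.8750, 0).

z* = -1.8750.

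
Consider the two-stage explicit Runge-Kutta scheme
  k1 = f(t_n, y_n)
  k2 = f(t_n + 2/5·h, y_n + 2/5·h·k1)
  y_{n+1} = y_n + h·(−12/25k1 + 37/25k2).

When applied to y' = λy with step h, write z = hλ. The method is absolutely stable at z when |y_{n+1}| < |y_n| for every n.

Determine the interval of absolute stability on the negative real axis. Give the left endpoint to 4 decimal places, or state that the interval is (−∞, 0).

With y'=λy (z=hλ):
  k1=λy_n ⇒ h·k1=z·y_n;  k2=λ(1+2/5z)y_n ⇒ h·k2=z(1+2/5z)y_n
  y_{n+1}/y_n = 1 − 12/25z + 37/25z(1+2/5z) = 1 + z + 74/125z²
  Hence R(z) = 1 + z + 74/125z².

Boundary: |R(x)|=1, x<0.
x=-1.49: |R|=0.8243
R=1: x+74/125x²=0 ⇒ x=−125/74=-1.6892; min R=1−1/(4·74/125)=0.5777>−1
Confirm numerically:
  x=-1.211: |R|=0.65718 <1
  x=-1.176: |R|=0.64272 <1
  x=-1.045: |R|=0.60148 <1
  x=-2.143: |R|=1.57573 >1
  x=-1.901: |R|=1.23837 >1
  x=-1.891: |R|=1.22592 >1
Interval (-1.6892, 0).

z∈(-1.6892,0).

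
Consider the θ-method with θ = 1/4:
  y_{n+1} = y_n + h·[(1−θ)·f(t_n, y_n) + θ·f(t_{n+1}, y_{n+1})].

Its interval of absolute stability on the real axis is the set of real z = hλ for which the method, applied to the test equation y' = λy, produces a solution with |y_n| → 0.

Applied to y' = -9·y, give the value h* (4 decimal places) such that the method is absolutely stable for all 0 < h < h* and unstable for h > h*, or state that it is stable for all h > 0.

On y'=λy, z=hλ:
  y_{n+1} = y_n + z·[3/4·y_n + 1/4·y_{n+1}] ⇒ (1 − 1/4z)y_{n+1} = (1 + 3/4z)y_n
  Hence R(z) = (1 + 3/4z)/(1 − 1/4z).

Find x<0 with |R(x)|<1.
x=-0.67: |R|=0.4261
R=−1: 1+3/4x = −1+1/4x ⇒ -1/2x=2 ⇒ x=2/(-1/2)=-4.0000
Confirm numerically:
  x=-2.963: |R|=0.70214 <1
  x=-2.273: |R|=0.44939 <1
  x=-1.992: |R|=0.32977 <1
  x=-1.874: |R|=0.27613 <1
  x=-4.384: |R|=1.09160 >1
  x=-4.087: |R|=1.02152 >1
So |R|<1 on (-4.0000, 0).

(-4.0000,0); λ=-9 ⇒ h* = (4)/9 = 0.4444.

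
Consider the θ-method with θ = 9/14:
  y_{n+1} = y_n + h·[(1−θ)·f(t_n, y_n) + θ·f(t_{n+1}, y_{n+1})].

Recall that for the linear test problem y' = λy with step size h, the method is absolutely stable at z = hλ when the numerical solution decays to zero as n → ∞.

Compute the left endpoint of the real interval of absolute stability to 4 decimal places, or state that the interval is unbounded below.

(−∞, 0) — no finite endpoint.

Test eqn y'=λy, z=hλ:
  y_{n+1} = y_n + z·[5/14·y_n + 9/14·y_{n+1}] ⇒ (1 − 9/14z)y_{n+1} = (1 + 5/14z)y_n
  R(z) = (1 + 5/14z)/(1 − 9/14z).

Boundary: |R(x)|=1, x<0.
x=-1.4: |R|=0.2632
x=-2: |R|=0.1250
x=-10: |R|=0.3462
x=-100: |R|=0.5317
θ=9/14≥1/2 ⇒ |1+5/14x|<|1−9/14x| ∀x<0 ⇒ stable on all of ℝ⁻.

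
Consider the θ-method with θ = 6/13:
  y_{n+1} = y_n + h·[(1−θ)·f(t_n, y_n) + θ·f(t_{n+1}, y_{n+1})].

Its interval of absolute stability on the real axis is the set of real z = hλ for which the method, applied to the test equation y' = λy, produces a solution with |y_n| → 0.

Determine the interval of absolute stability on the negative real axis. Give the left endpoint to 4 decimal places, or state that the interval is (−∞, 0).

Set f=λy, z=hλ:
  y_{n+1} = y_n + z·[7/13·y_n + 6/13·y_{n+1}] ⇒ (1 − 6/13z)y_{n+1} = (1 + 7/13z)y_n
  Hence R(z) = (1 + 7/13z)/(1 − 6/13z).

Solve |R(x)|<1 on ℝ⁻.
x=-0.87: |R|=0.3793
R=−1: 1+7/13x = −1+6/13x ⇒ -1/13x=2 ⇒ x=2/(-1/13)=-26.0000
Confirm numerically:
  x=-17.551: |R|=0.92858 <1
  x=-12.209: |R|=0.84011 <1
  x=-11.642: |R|=0.82670 <1
  x=-10.765: |R|=0.80365 <1
  x=-26.353: |R|=1.00206 >1
  x=-26.131: |R|=1.00077 >1
Interval (-26.0000, 0).

z∈(-26.0000,0).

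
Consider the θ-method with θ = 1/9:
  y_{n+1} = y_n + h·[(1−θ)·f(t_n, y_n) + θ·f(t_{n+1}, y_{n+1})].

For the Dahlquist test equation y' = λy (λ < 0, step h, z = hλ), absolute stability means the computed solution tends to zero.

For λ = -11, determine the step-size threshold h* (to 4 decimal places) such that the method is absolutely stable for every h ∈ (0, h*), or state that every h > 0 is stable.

With y'=λy (z=hλ):
  y_{n+1} = y_n + z·[8/9·y_n + 1/9·y_{n+1}] ⇒ (1 − 1/9z)y_{n+1} = (1 + 8/9z)y_n
  so R(z) = (1 + 8/9z)/(1 − 1/9z).

Need |R(x)|<1, x<0.
x=-0.6: |R|=0.4375
R=−1: 1+8/9x = −1+1/9x ⇒ -7/9x=2 ⇒ x=2/(-7/9)=-2.5714
Confirm numerically:
  x=-2.171: |R|=0.74908 <1
  x=-1.835: |R|=0.52423 <1
  x=-1.324: |R|=0.15420 <1
  x=-3.031: |R|=1.26739 >1
  x=-2.658: |R|=1.05198 >1
Stable set (-2.5714, 0).

(-2.5714,0); λ=-11 ⇒ h* = (18/7)/11 = 0.2338.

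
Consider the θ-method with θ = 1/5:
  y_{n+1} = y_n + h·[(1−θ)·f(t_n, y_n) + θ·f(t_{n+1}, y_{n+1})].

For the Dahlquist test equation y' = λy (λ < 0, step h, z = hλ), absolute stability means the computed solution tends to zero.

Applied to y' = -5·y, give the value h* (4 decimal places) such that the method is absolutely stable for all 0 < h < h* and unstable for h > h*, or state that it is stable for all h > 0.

With y'=λy (z=hλ):
  y_{n+1} = y_n + z·[4/5·y_n + 1/5·y_{n+1}] ⇒ (1 − 1/5z)y_{n+1} = (1 + 4/5z)y_n
  Hence R(z) = (1 + 4/5z)/(1 − 1/5z).

Solve |R(x)|<1 on ℝ⁻.
x=-1.53: |R|=0.1715
R=−1: 1+4/5x = −1+1/5x ⇒ -3/5x=2 ⇒ x=2/(-3/5)=-3.3333
Confirm numerically:
  x=-2.894: |R|=0.83304 <1
  x=-2.122: |R|=0.48975 <1
  x=-1.970: |R|=0.41320 <1
  x=-1.664: |R|=0.24850 <1
  x=-3.738: |R|=1.13893 >1
  x=-3.618: |R|=1.09909 >1
So |R|<1 on (-3.3333, 0).

(-3.3333,0); λ=-5 ⇒ h* = (10/3)/5 = 0.6667.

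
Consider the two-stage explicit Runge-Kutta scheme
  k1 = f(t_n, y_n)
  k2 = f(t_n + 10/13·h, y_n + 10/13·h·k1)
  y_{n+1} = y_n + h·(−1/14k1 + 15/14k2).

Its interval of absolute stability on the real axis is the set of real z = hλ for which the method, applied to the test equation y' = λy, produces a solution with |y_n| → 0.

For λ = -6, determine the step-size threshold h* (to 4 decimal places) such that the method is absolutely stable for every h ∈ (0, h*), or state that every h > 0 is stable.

Set f=λy, z=hλ:
  k1=λy_n ⇒ h·k1=z·y_n;  k2=λ(1+10/13z)y_n ⇒ h·k2=z(1+10/13z)y_n
  y_{n+1}/y_n = 1 − 1/14z + 15/14z(1+10/13z) = 1 + z + 75/91z²
  R(z) = 1 + z + 75/91z².

Boundary: |R(x)|=1, x<0.
x=-1.62: |R|=1.5430
R=1: x+75/91x²=0 ⇒ x=−91/75=-1.2133; min R=1−1/(4·75/91)=0.6967>−1
Confirm numerically:
  x=-0.608: |R|=0.69667 <1
  x=-0.568: |R|=0.69790 <1
  x=-0.552: |R|=0.69913 <1
  x=-1.547: |R|=1.42542 >1
  x=-1.462: |R|=1.29963 >1
Interval (-1.2133, 0).

(-1.2133,0); λ=-6 ⇒ h* = (91/75)/6 = 0.2022.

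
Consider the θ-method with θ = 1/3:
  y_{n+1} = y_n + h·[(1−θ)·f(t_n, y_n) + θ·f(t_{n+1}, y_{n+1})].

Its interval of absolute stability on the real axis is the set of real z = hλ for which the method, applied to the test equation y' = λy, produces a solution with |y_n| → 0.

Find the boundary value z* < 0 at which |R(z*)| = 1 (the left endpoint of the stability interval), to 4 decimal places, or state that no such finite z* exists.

z* = -6.0000.

On y'=λy, z=hλ:
  y_{n+1} = y_n + z·[2/3·y_n + 1/3·y_{n+1}] ⇒ (1 − 1/3z)y_{n+1} = (1 + 2/3z)y_n
  ⇒ R(z) = (1 + 2/3z)/(1 − 1/3z).

Boundary: |R(x)|=1, x<0.
x=-0.56: |R|=0.5281
R=−1: 1+2/3x = −1+1/3x ⇒ -1/3x=2 ⇒ x=2/(-1/3)=-6.0000
Confirm numerically:
  x=-5.576: |R|=0.95056 <1
  x=-3.567: |R|=0.62951 <1
  x=-3.559: |R|=0.62784 <1
  x=-6.495: |R|=1.05213 >1
  x=-6.196: |R|=1.02131 >1
Interval (-6.0000, 0).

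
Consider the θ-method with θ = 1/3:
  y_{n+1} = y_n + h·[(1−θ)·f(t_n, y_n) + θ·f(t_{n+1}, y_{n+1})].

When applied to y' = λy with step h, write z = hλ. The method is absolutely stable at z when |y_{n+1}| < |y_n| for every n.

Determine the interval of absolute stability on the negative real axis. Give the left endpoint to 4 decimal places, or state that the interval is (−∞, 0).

Test eqn y'=λy, z=hλ:
  y_{n+1} = y_n + z·[2/3·y_n + 1/3·y_{n+1}] ⇒ (1 − 1/3z)y_{n+1} = (1 + 2/3z)y_n
  ⇒ R(z) = (1 + 2/3z)/(1 − 1/3z).

Need |R(x)|<1, x<0.
x=-1.32: |R|=0.0833
R=−1: 1+2/3x = −1+1/3x ⇒ -1/3x=2 ⇒ x=2/(-1/3)=-6.0000
Confirm numerically:
  x=-5.211: |R|=0.90391 <1
  x=-4.802: |R|=0.84645 <1
  x=-4.434: |R|=0.78935 <1
  x=-2.670: |R|=0.41270 <1
  x=-6.557: |R|=1.05828 >1
  x=-6.242: |R|=1.02618 >1
So |R|<1 on (-6.0000, 0).

z∈(-6.0000,0).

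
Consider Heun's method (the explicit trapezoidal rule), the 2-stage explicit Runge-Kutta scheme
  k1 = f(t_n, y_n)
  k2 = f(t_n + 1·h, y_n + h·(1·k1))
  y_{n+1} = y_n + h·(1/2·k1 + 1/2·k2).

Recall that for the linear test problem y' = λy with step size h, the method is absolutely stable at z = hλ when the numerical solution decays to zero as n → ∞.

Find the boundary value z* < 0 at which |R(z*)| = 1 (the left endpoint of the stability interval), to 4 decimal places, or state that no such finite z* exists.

On y'=λy, z=hλ:
  order 2, 2-stage ⇒ R(z)=1+z+z^2/2
  (e.g. R(-0.84)=0.51280, |R|=0.51280)

Boundary: |R(x)|=1, x<0.
x=-0.84: |R|=0.5128
|R(-1.2)|=0.5200 |R(-1.05)|=0.5012 |R(-0.62)|=0.5722
Bisect:
  x_lo=-2.7643 |R|=2.0564  x_hi=-0.2375 |R|=0.7907
  mid=-1.50088 |R|=0.62544 →hi
  mid=-2.13258 |R|=1.14137 →lo
  mid=-1.81673 |R|=0.83352 →hi
  mid=-1.97466 |R|=0.97498 →hi
  mid=-2.05362 |R|=1.05506 →lo
  mid=-2.01414 |R|=1.01424 →lo
  mid=-1.99440 |R|=0.99441 →hi
  mid=-2.00427 |R|=1.00428 →lo
  ...
  [-2.00010,-1.99995] ⇒ x*=-2.0000
Interval (-2.0000, 0).

z* = -2.0000.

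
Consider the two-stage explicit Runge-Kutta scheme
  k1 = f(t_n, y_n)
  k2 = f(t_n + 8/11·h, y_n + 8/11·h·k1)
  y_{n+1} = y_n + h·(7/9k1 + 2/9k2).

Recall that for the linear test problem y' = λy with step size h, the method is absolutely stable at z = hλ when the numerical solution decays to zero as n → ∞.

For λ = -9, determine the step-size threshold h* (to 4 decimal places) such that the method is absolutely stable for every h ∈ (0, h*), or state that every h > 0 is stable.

(-6.1875,0); λ=-9 ⇒ h* = (99/16)/9 = 0.6875.

With y'=λy (z=hλ):
  k1=λy_n ⇒ h·k1=z·y_n;  k2=λ(1+8/11z)y_n ⇒ h·k2=z(1+8/11z)y_n
  y_{n+1}/y_n = 1 + 7/9z + 2/9z(1+8/11z) = 1 + z + 16/99z²
  ⇒ R(z) = 1 + z + 16/99z².

Solve |R(x)|<1 on ℝ⁻.
x=-1.62: |R|=0.1959
R=1: x+16/99x²=0 ⇒ x=−99/16=-6.1875; min R=1−1/(4·16/99)=-0.5469>−1
Confirm numerically:
  x=-5.117: |R|=0.11471 <1
  x=-4.945: |R|=0.00700 <1
  x=-4.364: |R|=0.28610 <1
  x=-6.659: |R|=1.50743 >1
  x=-6.251: |R|=1.06415 >1
So |R|<1 on (-6.1875, 0).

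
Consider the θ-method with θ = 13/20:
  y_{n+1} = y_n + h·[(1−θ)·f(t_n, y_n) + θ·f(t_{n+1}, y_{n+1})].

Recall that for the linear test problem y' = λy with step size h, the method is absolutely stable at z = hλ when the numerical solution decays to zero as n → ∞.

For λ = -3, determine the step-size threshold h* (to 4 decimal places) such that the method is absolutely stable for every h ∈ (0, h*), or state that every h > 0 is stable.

(−∞, 0) — no finite endpoint. Any h>0 works for λ=-3.

On y'=λy, z=hλ:
  y_{n+1} = y_n + z·[7/20·y_n + 13/20·y_{n+1}] ⇒ (1 − 13/20z)y_{n+1} = (1 + 7/20z)y_n
  ⇒ R(z) = (1 + 7/20z)/(1 − 13/20z).

Need |R(x)|<1, x<0.
x=-0.43: |R|=0.6639
x=-2: |R|=0.1304
x=-10: |R|=0.3333
x=-100: |R|=0.5152
θ=13/20≥1/2 ⇒ |1+7/20x|<|1−13/20x| ∀x<0 ⇒ stable on all of ℝ⁻.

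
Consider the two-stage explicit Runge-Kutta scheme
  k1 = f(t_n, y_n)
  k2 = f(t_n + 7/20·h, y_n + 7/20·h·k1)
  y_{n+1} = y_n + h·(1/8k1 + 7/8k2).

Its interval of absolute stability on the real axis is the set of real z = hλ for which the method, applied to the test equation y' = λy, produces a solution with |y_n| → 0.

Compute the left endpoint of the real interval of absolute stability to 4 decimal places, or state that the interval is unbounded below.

Set f=λy, z=hλ:
  k1=λy_n ⇒ h·k1=z·y_n;  k2=λ(1+7/20z)y_n ⇒ h·k2=z(1+7/20z)y_n
  y_{n+1}/y_n = 1 + 1/8z + 7/8z(1+7/20z) = 1 + z + 49/160z²
  R(z) = 1 + z + 49/160z².

Need |R(x)|<1, x<0.
x=-1.35: |R|=0.2081
R=1: x+49/160x²=0 ⇒ x=−160/49=-3.2653; min R=1−1/(4·49/160)=0.1837>−1
Confirm numerically:
  x=-2.437: |R|=0.38181 <1
  x=-1.969: |R|=0.21832 <1
  x=-1.442: |R|=0.19481 <1
  x=-1.389: |R|=0.20185 <1
  x=-3.516: |R|=1.26994 >1
  x=-3.292: |R|=1.02691 >1
Interval (-3.2653, 0).

left endpoint -3.2653.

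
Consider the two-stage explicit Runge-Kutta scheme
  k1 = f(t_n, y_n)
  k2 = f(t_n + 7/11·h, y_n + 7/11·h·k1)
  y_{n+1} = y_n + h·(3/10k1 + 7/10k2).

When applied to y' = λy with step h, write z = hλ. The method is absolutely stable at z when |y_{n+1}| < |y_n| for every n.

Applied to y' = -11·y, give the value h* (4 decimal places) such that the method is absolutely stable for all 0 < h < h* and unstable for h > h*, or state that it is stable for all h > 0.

On y'=λy, z=hλ:
  k1=λy_n ⇒ h·k1=z·y_n;  k2=λ(1+7/11z)y_n ⇒ h·k2=z(1+7/11z)y_n
  y_{n+1}/y_n = 1 + 3/10z + 7/10z(1+7/11z) = 1 + z + 49/110z²
  R(z) = 1 + z + 49/110z².

Solve |R(x)|<1 on ℝ⁻.
x=-0.91: |R|=0.4589
R=1: x+49/110x²=0 ⇒ x=−110/49=-2.2449; min R=1−1/(4·49/110)=0.4388>−1
Confirm numerically:
  x=-2.029: |R|=0.80487 <1
  x=-1.903: |R|=0.71017 <1
  x=-1.413: |R|=0.47638 <1
  x=-0.898: |R|=0.46122 <1
  x=-2.734: |R|=1.59566 >1
  x=-2.532: |R|=1.32382 >1
Interval (-2.2449, 0).

(-2.2449,0); λ=-11 ⇒ h* = (110/49)/11 = 0.2041.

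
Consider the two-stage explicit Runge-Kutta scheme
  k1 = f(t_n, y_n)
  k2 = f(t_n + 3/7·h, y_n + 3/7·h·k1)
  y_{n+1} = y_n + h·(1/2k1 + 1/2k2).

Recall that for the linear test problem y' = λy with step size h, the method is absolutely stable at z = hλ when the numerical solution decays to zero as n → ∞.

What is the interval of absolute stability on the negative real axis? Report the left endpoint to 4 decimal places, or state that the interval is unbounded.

Set f=λy, z=hλ:
  k1=λy_n ⇒ h·k1=z·y_n;  k2=λ(1+3/7z)y_n ⇒ h·k2=z(1+3/7z)y_n
  y_{n+1}/y_n = 1 + 1/2z + 1/2z(1+3/7z) = 1 + z + 3/14z²
  so R(z) = 1 + z + 3/14z².

Find x<0 with |R(x)|<1.
x=-1.78: |R|=0.1011
R=1: x+3/14x²=0 ⇒ x=−14/3=-4.6667; min R=1−1/(4·3/14)=-0.1667>−1
Confirm numerically:
  x=-4.011: |R|=0.43645 <1
  x=-3.125: |R|=0.03237 <1
  x=-2.976: |R|=0.07816 <1
  x=-5.186: |R|=1.57713 >1
  x=-5.102: |R|=1.47594 >1
  x=-4.844: |R|=1.18407 >1
Interval (-4.6667, 0).

z∈(-4.6667,0).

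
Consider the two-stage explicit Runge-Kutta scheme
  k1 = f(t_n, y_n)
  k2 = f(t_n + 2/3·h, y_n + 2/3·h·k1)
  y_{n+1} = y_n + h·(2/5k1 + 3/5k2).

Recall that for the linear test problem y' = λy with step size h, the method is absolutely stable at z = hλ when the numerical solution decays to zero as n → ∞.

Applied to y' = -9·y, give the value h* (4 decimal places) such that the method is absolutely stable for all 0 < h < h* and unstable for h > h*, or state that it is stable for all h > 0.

With y'=λy (z=hλ):
  k1=λy_n ⇒ h·k1=z·y_n;  k2=λ(1+2/3z)y_n ⇒ h·k2=z(1+2/3z)y_n
  y_{n+1}/y_n = 1 + 2/5z + 3/5z(1+2/3z) = 1 + z + 2/5z²
  Hence R(z) = 1 + z + 2/5z².

Need |R(x)|<1, x<0.
x=-0.53: |R|=0.5824
R=1: x+2/5x²=0 ⇒ x=−5/2=-2.5000; min R=1−1/(4·2/5)=0.3750>−1
Confirm numerically:
  x=-2.366: |R|=0.87318 <1
  x=-1.834: |R|=0.51142 <1
  x=-1.684: |R|=0.45034 <1
  x=-1.473: |R|=0.39489 <1
  x=-3.018: |R|=1.62533 >1
  x=-2.727: |R|=1.24761 >1
Interval (-2.5000, 0).

(-2.5000,0); λ=-9 ⇒ h* = (5/2)/9 = 0.2778.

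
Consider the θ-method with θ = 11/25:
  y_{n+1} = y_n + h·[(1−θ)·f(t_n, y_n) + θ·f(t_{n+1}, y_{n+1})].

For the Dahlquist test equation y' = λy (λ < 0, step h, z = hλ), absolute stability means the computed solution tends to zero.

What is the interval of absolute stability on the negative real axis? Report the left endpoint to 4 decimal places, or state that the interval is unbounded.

With y'=λy (z=hλ):
  y_{n+1} = y_n + z·[14/25·y_n + 11/25·y_{n+1}] ⇒ (1 − 11/25z)y_{n+1} = (1 + 14/25z)y_n
  ⇒ R(z) = (1 + 14/25z)/(1 − 11/25z).

Need |R(x)|<1, x<0.
x=-1.35: |R|=0.1531
R=−1: 1+14/25x = −1+11/25x ⇒ -3/25x=2 ⇒ x=2/(-3/25)=-16.6667
Confirm numerically:
  x=-14.210: |R|=0.95935 <1
  x=-13.659: |R|=0.94851 <1
  x=-12.783: |R|=0.92965 <1
  x=-8.537: |R|=0.79489 <1
  x=-17.149: |R|=1.00677 >1
  x=-17.010: |R|=1.00486 >1
  x=-16.829: |R|=1.00232 >1
Stable set (-16.6667, 0).

z∈(-16.6667,0).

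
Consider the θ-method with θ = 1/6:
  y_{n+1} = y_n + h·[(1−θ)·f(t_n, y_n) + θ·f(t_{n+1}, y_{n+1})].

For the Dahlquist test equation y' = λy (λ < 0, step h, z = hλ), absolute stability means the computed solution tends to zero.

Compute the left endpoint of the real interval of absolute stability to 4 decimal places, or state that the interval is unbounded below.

With y'=λy (z=hλ):
  y_{n+1} = y_n + z·[5/6·y_n + 1/6·y_{n+1}] ⇒ (1 − 1/6z)y_{n+1} = (1 + 5/6z)y_n
  so R(z) = (1 + 5/6z)/(1 − 1/6z).

Solve |R(x)|<1 on ℝ⁻.
x=-1.67: |R|=0.3064
R=−1: 1+5/6x = −1+1/6x ⇒ -2/3x=2 ⇒ x=2/(-2/3)=-3.0000
Confirm numerically:
  x=-2.713: |R|=0.86824 <1
  x=-2.026: |R|=0.51458 <1
  x=-1.584: |R|=0.25316 <1
  x=-1.414: |R|=0.14432 <1
  x=-3.576: |R|=1.24060 >1
  x=-3.404: |R|=1.17184 >1
Stable set (-3.0000, 0).

z* = -3.0000.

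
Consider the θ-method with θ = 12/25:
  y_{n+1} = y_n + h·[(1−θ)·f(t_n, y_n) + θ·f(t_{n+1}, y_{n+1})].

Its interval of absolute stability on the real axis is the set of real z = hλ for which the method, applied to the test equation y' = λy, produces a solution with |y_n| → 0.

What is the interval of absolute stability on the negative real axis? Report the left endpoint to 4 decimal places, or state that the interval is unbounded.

Set f=λy, z=hλ:
  y_{n+1} = y_n + z·[13/25·y_n + 12/25·y_{n+1}] ⇒ (1 − 12/25z)y_{n+1} = (1 + 13/25z)y_n
  Hence R(z) = (1 + 13/25z)/(1 − 12/25z).

Need |R(x)|<1, x<0.
x=-1.08: |R|=0.2887
R=−1: 1+13/25x = −1+12/25x ⇒ -1/25x=2 ⇒ x=2/(-1/25)=-50.0000
Confirm numerically:
  x=-47.343: |R|=0.99552 <1
  x=-46.392: |R|=0.99380 <1
  x=-41.797: |R|=0.98442 <1
  x=-22.288: |R|=0.90524 <1
  x=-50.561: |R|=1.00089 >1
  x=-50.331: |R|=1.00053 >1
  x=-50.302: |R|=1.00048 >1
Stable set (-50.0000, 0).

(-50.0000, 0).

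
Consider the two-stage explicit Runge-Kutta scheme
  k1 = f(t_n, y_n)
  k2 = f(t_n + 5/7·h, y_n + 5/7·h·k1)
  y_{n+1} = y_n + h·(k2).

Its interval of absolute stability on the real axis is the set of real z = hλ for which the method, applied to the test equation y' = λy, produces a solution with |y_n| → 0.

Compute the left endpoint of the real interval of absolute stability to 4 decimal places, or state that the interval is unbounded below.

z* = -1.4000.

Test eqn y'=λy, z=hλ:
  k1=λy_n ⇒ h·k1=z·y_n;  k2=λ(1+5/7z)y_n ⇒ h·k2=z(1+5/7z)y_n
  y_{n+1}/y_n = 1 + z(1+5/7z) = 1 + z + 5/7z²
  R(z) = 1 + z + 5/7z².

Need |R(x)|<1, x<0.
x=-1.7: |R|=1.3643
R=1: x+5/7x²=0 ⇒ x=−7/5=-1.4000; min R=1−1/(4·5/7)=0.6500>−1
Confirm numerically:
  x=-1.299: |R|=0.90629 <1
  x=-1.173: |R|=0.80981 <1
  x=-1.094: |R|=0.76088 <1
  x=-1.777: |R|=1.47852 >1
  x=-1.711: |R|=1.38009 >1
So |R|<1 on (-1.4000, 0).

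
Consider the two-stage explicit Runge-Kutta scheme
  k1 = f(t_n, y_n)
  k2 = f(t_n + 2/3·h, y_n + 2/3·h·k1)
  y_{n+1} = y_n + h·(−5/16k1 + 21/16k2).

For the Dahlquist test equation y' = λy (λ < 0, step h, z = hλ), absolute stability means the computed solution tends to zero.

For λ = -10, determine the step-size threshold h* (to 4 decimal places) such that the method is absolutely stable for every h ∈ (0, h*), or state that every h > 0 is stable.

(-1.1429,0); λ=-10 ⇒ h* = (8/7)/10 = 0.1143.

On y'=λy, z=hλ:
  k1=λy_n ⇒ h·k1=z·y_n;  k2=λ(1+2/3z)y_n ⇒ h·k2=z(1+2/3z)y_n
  y_{n+1}/y_n = 1 − 5/16z + 21/16z(1+2/3z) = 1 + z + 7/8z²
  ⇒ R(z) = 1 + z + 7/8z².

Find x<0 with |R(x)|<1.
x=-0.71: |R|=0.7311
R=1: x+7/8x²=0 ⇒ x=−8/7=-1.1429; min R=1−1/(4·7/8)=0.7143>−1
Confirm numerically:
  x=-0.954: |R|=0.84235 <1
  x=-0.943: |R|=0.83509 <1
  x=-0.905: |R|=0.81165 <1
  x=-1.671: |R|=1.77221 >1
  x=-1.380: |R|=1.28635 >1
  x=-1.168: |R|=1.02570 >1
So |R|<1 on (-1.1429, 0).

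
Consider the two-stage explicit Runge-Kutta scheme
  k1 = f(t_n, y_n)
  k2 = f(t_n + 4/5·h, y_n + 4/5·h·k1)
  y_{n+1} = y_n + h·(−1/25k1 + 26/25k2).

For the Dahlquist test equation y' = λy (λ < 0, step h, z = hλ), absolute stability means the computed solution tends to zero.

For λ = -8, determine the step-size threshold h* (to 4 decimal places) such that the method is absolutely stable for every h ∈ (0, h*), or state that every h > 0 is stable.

With y'=λy (z=hλ):
  k1=λy_n ⇒ h·k1=z·y_n;  k2=λ(1+4/5z)y_n ⇒ h·k2=z(1+4/5z)y_n
  y_{n+1}/y_n = 1 − 1/25z + 26/25z(1+4/5z) = 1 + z + 104/125z²
  so R(z) = 1 + z + 104/125z².

Find x<0 with |R(x)|<1.
x=-0.34: |R|=0.7562
R=1: x+104/125x²=0 ⇒ x=−125/104=-1.2019; min R=1−1/(4·104/125)=0.6995>−1
Confirm numerically:
  x=-0.874: |R|=0.76154 <1
  x=-0.859: |R|=0.75492 <1
  x=-0.742: |R|=0.71607 <1
  x=-1.776: |R|=1.84827 >1
  x=-1.635: |R|=1.58912 >1
  x=-1.297: |R|=1.10260 >1
Interval (-1.2019, 0).

(-1.2019,0); λ=-8 ⇒ h* = (125/104)/8 = 0.1502.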